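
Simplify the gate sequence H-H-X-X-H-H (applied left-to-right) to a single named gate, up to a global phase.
I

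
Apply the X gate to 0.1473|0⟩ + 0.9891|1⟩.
0.9891|0⟩ + 0.1473|1⟩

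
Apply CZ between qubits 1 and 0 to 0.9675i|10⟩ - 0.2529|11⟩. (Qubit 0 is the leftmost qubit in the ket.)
0.9675i|10⟩ + 0.2529|11⟩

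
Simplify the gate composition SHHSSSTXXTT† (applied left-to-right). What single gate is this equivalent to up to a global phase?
T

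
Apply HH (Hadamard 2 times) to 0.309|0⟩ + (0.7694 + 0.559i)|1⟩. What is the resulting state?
0.309|0⟩ + (0.7694 + 0.559i)|1⟩

H² = I, so an even number of Hadamards cancels: H^2 = I and the state is unchanged.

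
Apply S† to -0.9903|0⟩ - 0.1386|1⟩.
-0.9903|0⟩ + 0.1386i|1⟩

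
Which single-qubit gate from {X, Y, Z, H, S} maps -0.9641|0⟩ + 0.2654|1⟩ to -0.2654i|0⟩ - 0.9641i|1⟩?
Y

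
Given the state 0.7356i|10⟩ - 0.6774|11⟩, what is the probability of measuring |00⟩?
0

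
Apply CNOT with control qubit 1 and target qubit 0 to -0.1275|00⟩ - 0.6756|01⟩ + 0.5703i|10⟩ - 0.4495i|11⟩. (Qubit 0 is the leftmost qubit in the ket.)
-0.1275|00⟩ - 0.4495i|01⟩ + 0.5703i|10⟩ - 0.6756|11⟩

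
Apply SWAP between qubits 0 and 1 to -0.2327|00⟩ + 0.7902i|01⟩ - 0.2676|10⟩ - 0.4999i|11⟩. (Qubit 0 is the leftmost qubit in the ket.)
-0.2327|00⟩ - 0.2676|01⟩ + 0.7902i|10⟩ - 0.4999i|11⟩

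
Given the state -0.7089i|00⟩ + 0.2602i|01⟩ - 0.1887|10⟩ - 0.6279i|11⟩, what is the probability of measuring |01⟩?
0.0677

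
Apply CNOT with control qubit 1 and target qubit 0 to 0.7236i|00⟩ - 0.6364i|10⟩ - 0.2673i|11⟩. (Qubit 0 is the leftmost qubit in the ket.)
0.7236i|00⟩ - 0.2673i|01⟩ - 0.6364i|10⟩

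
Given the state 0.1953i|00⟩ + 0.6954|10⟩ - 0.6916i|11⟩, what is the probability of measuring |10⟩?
0.4836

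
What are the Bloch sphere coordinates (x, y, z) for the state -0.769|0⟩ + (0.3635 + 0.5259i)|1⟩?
(-0.5591, -0.8088, 0.1827)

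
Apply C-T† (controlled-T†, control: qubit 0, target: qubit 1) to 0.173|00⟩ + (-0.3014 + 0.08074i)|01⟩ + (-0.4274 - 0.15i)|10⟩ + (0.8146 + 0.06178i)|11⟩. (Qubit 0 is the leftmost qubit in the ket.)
0.173|00⟩ + (-0.3014 + 0.08074i)|01⟩ + (-0.4274 - 0.15i)|10⟩ + (0.6197 - 0.5323i)|11⟩

C-T† leaves the control-|0⟩ kets |00⟩, |01⟩ unchanged and applies T† to qubit 1 on the control-|1⟩ pair (|10⟩, |11⟩).
T† = [[1, 0], [0, (1/√2 - (1/√2)i)]].
With a = amp(|10⟩) = (-0.4274 - 0.15i) and b = amp(|11⟩) = (0.8146 + 0.06178i):
new amp(|10⟩) = (1)·a = (-0.4274 - 0.15i)
new amp(|11⟩) = (1/√2 - (1/√2)i)·b = (0.6197 - 0.5323i)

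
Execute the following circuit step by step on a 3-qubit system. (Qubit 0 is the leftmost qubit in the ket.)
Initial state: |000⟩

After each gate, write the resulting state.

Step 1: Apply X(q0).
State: |100⟩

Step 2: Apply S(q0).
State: i|100⟩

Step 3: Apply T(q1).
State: i|100⟩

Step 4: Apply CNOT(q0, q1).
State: i|110⟩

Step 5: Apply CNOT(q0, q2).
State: i|111⟩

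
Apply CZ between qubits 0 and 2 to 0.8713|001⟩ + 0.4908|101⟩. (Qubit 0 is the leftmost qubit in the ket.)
0.8713|001⟩ - 0.4908|101⟩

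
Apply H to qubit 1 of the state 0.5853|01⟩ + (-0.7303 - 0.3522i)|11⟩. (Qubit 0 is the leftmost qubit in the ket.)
0.4139|00⟩ - 0.4139|01⟩ + (-0.5164 - 0.249i)|10⟩ + (0.5164 + 0.249i)|11⟩

H on qubit 1 mixes each pair of kets that differ only in qubit 1: amplitudes (a, b) of (|…0…⟩, |…1…⟩) become ((a + b)/√2, (a − b)/√2). Kets absent from the input have amplitude 0.
(|00⟩, |01⟩): (a, b) = (0, 0.5853) → (0.4139, -0.4139)
(|10⟩, |11⟩): (a, b) = (0, (-0.7303 - 0.3522i)) → ((-0.5164 - 0.249i), (0.5164 + 0.249i))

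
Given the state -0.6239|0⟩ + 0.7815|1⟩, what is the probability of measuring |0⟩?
0.3893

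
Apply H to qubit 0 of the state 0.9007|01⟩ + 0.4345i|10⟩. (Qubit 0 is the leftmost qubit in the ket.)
0.3072i|00⟩ + 0.6369|01⟩ - 0.3072i|10⟩ + 0.6369|11⟩

H on qubit 0 mixes each pair of kets that differ only in qubit 0: amplitudes (a, b) of (|…0…⟩, |…1…⟩) become ((a + b)/√2, (a − b)/√2). Kets absent from the input have amplitude 0.
(|00⟩, |10⟩): (a, b) = (0, 0.4345i) → (0.3072i, -0.3072i)
(|01⟩, |11⟩): (a, b) = (0.9007, 0) → (0.6369, 0.6369)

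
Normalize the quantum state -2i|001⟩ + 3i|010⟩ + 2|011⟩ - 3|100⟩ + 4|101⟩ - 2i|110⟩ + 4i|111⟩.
-0.254i|001⟩ + 0.381i|010⟩ + 0.254|011⟩ - 0.381|100⟩ + 0.508|101⟩ - 0.254i|110⟩ + 0.508i|111⟩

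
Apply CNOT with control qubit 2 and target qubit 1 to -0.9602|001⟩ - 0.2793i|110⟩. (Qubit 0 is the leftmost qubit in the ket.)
-0.9602|011⟩ - 0.2793i|110⟩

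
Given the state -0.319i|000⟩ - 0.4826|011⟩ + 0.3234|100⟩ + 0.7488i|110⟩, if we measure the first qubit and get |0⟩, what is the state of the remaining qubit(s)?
-0.5514i|00⟩ - 0.8342|11⟩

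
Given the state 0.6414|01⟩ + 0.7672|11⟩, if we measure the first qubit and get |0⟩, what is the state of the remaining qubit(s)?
|1⟩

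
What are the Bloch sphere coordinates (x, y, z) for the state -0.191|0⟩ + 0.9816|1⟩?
(-0.375, 0, -0.9271)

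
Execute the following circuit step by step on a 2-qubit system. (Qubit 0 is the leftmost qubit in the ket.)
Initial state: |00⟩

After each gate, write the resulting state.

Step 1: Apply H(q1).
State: 1/√2|00⟩ + 1/√2|01⟩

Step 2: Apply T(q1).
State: 1/√2|00⟩ + (1/2 + (1/2)i)|01⟩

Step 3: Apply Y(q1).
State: (1/2 - (1/2)i)|00⟩ + (1/√2)i|01⟩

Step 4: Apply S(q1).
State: (1/2 - (1/2)i)|00⟩ - 1/√2|01⟩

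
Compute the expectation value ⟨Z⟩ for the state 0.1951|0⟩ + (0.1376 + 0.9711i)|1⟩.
-0.9239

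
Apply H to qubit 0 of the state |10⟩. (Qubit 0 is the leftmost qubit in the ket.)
1/√2|00⟩ - 1/√2|10⟩

H on qubit 0 mixes each pair of kets that differ only in qubit 0: amplitudes (a, b) of (|…0…⟩, |…1…⟩) become ((a + b)/√2, (a − b)/√2). Kets absent from the input have amplitude 0.
(|00⟩, |10⟩): (a, b) = (0, 1) → (1/√2, -1/√2)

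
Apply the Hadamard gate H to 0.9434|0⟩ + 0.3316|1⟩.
0.9016|0⟩ + 0.4326|1⟩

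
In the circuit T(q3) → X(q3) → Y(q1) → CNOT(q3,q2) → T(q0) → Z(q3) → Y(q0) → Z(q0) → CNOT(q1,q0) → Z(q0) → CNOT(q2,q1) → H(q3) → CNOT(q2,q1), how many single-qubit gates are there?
9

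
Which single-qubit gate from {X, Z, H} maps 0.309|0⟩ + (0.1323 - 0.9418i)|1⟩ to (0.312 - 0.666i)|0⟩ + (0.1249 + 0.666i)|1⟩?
H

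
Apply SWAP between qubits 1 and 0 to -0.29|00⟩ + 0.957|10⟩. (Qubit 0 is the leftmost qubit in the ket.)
-0.29|00⟩ + 0.957|01⟩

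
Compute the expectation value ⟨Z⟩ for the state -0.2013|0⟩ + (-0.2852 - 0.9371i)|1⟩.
-0.919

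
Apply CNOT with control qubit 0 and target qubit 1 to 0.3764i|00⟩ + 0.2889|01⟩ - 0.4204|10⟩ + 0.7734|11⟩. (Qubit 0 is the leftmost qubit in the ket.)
0.3764i|00⟩ + 0.2889|01⟩ + 0.7734|10⟩ - 0.4204|11⟩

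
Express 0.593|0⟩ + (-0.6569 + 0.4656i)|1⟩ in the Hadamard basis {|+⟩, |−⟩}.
(-0.04518 + 0.3292i)|+⟩ + (0.8838 - 0.3292i)|−⟩

With |ψ⟩ = α|0⟩ + β|1⟩, the Hadamard-basis coefficients are ⟨+|ψ⟩ = (α + β)/√2 and ⟨−|ψ⟩ = (α − β)/√2.
Here α = 0.593, β = (-0.6569 + 0.4656i): (α + β)/√2 = (-0.04518 + 0.3292i), (α − β)/√2 = (0.8838 - 0.3292i).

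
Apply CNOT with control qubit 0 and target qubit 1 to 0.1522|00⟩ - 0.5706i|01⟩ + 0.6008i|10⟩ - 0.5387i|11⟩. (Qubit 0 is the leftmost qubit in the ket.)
0.1522|00⟩ - 0.5706i|01⟩ - 0.5387i|10⟩ + 0.6008i|11⟩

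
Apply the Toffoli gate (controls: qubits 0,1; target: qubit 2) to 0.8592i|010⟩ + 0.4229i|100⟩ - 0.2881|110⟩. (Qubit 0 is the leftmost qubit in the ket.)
0.8592i|010⟩ + 0.4229i|100⟩ - 0.2881|111⟩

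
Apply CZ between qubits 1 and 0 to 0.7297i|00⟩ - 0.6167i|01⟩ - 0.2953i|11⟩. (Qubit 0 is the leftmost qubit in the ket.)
0.7297i|00⟩ - 0.6167i|01⟩ + 0.2953i|11⟩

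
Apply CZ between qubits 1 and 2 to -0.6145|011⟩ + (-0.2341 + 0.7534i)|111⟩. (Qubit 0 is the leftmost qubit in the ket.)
0.6145|011⟩ + (0.2341 - 0.7534i)|111⟩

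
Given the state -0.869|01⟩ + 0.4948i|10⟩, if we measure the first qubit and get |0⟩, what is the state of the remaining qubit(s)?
-|1⟩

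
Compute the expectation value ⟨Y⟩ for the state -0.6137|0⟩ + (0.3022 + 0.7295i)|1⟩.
-0.8954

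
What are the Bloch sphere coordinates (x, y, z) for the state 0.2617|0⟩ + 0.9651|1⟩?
(0.5051, 0, -0.8629)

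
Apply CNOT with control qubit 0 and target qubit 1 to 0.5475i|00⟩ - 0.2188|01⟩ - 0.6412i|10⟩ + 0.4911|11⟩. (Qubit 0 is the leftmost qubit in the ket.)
0.5475i|00⟩ - 0.2188|01⟩ + 0.4911|10⟩ - 0.6412i|11⟩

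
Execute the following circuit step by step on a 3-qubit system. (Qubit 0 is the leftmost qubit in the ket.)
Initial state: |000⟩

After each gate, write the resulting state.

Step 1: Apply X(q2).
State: |001⟩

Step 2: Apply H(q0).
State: 1/√2|001⟩ + 1/√2|101⟩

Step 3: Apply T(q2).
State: (1/2 + (1/2)i)|001⟩ + (1/2 + (1/2)i)|101⟩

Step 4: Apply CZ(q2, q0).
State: (1/2 + (1/2)i)|001⟩ + (-1/2 - (1/2)i)|101⟩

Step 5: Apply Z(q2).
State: (-1/2 - (1/2)i)|001⟩ + (1/2 + (1/2)i)|101⟩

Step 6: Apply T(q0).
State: (-1/2 - (1/2)i)|001⟩ + (1/√2)i|101⟩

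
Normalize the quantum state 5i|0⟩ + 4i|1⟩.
0.7809i|0⟩ + 0.6247i|1⟩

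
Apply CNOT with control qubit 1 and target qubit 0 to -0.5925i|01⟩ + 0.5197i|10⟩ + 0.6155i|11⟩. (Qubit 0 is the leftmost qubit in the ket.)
0.6155i|01⟩ + 0.5197i|10⟩ - 0.5925i|11⟩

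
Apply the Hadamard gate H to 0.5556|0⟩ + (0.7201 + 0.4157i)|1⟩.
(0.9021 + 0.2939i)|0⟩ + (-0.1163 - 0.2939i)|1⟩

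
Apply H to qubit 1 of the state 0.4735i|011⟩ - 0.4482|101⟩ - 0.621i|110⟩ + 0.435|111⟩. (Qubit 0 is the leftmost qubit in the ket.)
0.3348i|001⟩ - 0.3348i|011⟩ - 0.4391i|100⟩ - 0.009334|101⟩ + 0.4391i|110⟩ - 0.6245|111⟩

H on qubit 1 mixes each pair of kets that differ only in qubit 1: amplitudes (a, b) of (|…0…⟩, |…1…⟩) become ((a + b)/√2, (a − b)/√2). Kets absent from the input have amplitude 0.
(|001⟩, |011⟩): (a, b) = (0, 0.4735i) → (0.3348i, -0.3348i)
(|100⟩, |110⟩): (a, b) = (0, -0.621i) → (-0.4391i, 0.4391i)
(|101⟩, |111⟩): (a, b) = (-0.4482, 0.435) → (-0.009334, -0.6245)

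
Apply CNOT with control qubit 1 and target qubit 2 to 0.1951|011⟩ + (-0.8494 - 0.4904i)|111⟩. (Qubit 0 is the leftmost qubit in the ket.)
0.1951|010⟩ + (-0.8494 - 0.4904i)|110⟩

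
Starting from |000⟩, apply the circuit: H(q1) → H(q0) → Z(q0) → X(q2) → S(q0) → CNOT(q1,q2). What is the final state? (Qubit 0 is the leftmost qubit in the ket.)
1/2|001⟩ + 1/2|010⟩ - (1/2)i|101⟩ - (1/2)i|110⟩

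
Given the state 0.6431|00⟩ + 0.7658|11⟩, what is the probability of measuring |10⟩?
0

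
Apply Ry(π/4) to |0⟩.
0.9239|0⟩ + 0.3827|1⟩

Ry(π/4) = [[cos(θ/2), −sin(θ/2)], [sin(θ/2), cos(θ/2)]]; θ = π/4, cos(θ/2) ≈ 0.92388, sin(θ/2) ≈ 0.382683.
With a = amp(|0⟩) = 1 and b = amp(|1⟩) = 0:
new amp(|0⟩) = (0.92388)·a + (-0.382683)·b = 0.9239
new amp(|1⟩) = (0.382683)·a + (0.92388)·b = 0.3827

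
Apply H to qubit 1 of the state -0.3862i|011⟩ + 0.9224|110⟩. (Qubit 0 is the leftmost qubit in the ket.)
-0.2731i|001⟩ + 0.2731i|011⟩ + 0.6522|100⟩ - 0.6522|110⟩

H on qubit 1 mixes each pair of kets that differ only in qubit 1: amplitudes (a, b) of (|…0…⟩, |…1…⟩) become ((a + b)/√2, (a − b)/√2). Kets absent from the input have amplitude 0.
(|001⟩, |011⟩): (a, b) = (0, -0.3862i) → (-0.2731i, 0.2731i)
(|100⟩, |110⟩): (a, b) = (0, 0.9224) → (0.6522, -0.6522)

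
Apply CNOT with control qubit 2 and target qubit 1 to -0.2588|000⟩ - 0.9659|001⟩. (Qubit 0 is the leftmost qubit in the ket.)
-0.2588|000⟩ - 0.9659|011⟩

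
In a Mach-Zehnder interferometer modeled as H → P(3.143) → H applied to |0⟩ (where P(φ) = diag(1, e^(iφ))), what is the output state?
(0.0000004952 - 0.0007037i)|0⟩ + (1 + 0.0007037i)|1⟩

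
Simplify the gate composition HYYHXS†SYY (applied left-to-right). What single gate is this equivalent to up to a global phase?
X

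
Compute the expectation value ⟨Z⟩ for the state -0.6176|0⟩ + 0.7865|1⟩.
-0.2372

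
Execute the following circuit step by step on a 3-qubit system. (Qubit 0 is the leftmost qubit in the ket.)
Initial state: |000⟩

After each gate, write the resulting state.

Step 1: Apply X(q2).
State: |001⟩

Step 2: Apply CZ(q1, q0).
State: |001⟩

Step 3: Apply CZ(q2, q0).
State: |001⟩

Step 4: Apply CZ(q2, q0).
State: |001⟩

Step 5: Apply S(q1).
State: |001⟩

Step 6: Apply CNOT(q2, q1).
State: |011⟩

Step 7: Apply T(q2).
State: (1/√2 + (1/√2)i)|011⟩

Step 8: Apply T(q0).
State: (1/√2 + (1/√2)i)|011⟩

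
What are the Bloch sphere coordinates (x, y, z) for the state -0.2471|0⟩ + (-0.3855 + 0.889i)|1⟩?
(0.1905, -0.4393, -0.8779)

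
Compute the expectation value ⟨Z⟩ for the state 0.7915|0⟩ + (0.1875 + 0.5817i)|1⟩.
0.2529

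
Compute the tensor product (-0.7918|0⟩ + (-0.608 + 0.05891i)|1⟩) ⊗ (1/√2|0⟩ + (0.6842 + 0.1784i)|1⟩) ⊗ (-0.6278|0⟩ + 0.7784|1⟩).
0.3515|000⟩ - 0.4358|001⟩ + (0.3401 + 0.08868i)|010⟩ + (-0.4217 - 0.11i)|011⟩ + (0.2699 - 0.02615i)|100⟩ + (-0.3347 + 0.03242i)|101⟩ + (0.2678 + 0.04279i)|110⟩ + (-0.332 - 0.05306i)|111⟩

amp(|b₁b₂…⟩) = product of the factor amplitudes for bits b₁, b₂, …; only kets whose every factor amplitude is nonzero survive.
|000⟩: (-0.7918)(1/√2)(-0.6278) = 0.3515
|001⟩: (-0.7918)(1/√2)(0.7784) = -0.4358
|010⟩: (-0.7918)(0.6842 + 0.1784i)(-0.6278) = (0.3401 + 0.08868i)
|011⟩: (-0.7918)(0.6842 + 0.1784i)(0.7784) = (-0.4217 - 0.11i)
|100⟩: (-0.608 + 0.05891i)(1/√2)(-0.6278) = (0.2699 - 0.02615i)
|101⟩: (-0.608 + 0.05891i)(1/√2)(0.7784) = (-0.3347 + 0.03242i)
|110⟩: (-0.608 + 0.05891i)(0.6842 + 0.1784i)(-0.6278) = (0.2678 + 0.04279i)
|111⟩: (-0.608 + 0.05891i)(0.6842 + 0.1784i)(0.7784) = (-0.332 - 0.05306i)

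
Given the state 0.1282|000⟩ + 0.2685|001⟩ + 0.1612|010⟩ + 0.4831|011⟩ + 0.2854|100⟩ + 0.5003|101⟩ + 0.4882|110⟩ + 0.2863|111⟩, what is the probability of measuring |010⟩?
0.02599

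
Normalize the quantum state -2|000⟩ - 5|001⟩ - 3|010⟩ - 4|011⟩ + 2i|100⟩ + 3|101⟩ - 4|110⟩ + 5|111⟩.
-0.1925|000⟩ - 0.4811|001⟩ - 0.2887|010⟩ - 0.3849|011⟩ + 0.1925i|100⟩ + 0.2887|101⟩ - 0.3849|110⟩ + 0.4811|111⟩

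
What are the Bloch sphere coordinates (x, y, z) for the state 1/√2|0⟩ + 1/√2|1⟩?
(1, 0, 0)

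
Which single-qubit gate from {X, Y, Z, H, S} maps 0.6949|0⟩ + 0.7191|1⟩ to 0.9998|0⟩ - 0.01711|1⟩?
H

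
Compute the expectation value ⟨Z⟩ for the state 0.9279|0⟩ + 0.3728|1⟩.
0.722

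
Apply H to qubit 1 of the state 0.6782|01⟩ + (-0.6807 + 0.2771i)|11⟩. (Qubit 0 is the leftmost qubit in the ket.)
0.4796|00⟩ - 0.4796|01⟩ + (-0.4813 + 0.1959i)|10⟩ + (0.4813 - 0.1959i)|11⟩

H on qubit 1 mixes each pair of kets that differ only in qubit 1: amplitudes (a, b) of (|…0…⟩, |…1…⟩) become ((a + b)/√2, (a − b)/√2). Kets absent from the input have amplitude 0.
(|00⟩, |01⟩): (a, b) = (0, 0.6782) → (0.4796, -0.4796)
(|10⟩, |11⟩): (a, b) = (0, (-0.6807 + 0.2771i)) → ((-0.4813 + 0.1959i), (0.4813 - 0.1959i))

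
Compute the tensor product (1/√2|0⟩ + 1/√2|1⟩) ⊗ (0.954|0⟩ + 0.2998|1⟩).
0.6746|00⟩ + 0.212|01⟩ + 0.6746|10⟩ + 0.212|11⟩

amp(|b₁b₂…⟩) = product of the factor amplitudes for bits b₁, b₂, …; only kets whose every factor amplitude is nonzero survive.
|00⟩: (1/√2)(0.954) = 0.6746
|01⟩: (1/√2)(0.2998) = 0.212
|10⟩: (1/√2)(0.954) = 0.6746
|11⟩: (1/√2)(0.2998) = 0.212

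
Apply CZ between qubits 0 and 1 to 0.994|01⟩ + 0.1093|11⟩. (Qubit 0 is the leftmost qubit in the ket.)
0.994|01⟩ - 0.1093|11⟩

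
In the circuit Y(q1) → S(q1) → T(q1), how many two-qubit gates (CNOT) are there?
0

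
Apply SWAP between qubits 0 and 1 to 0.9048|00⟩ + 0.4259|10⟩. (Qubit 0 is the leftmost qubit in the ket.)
0.9048|00⟩ + 0.4259|01⟩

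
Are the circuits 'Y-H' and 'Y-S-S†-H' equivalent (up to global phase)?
Yes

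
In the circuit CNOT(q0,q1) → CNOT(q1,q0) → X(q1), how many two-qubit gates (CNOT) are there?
2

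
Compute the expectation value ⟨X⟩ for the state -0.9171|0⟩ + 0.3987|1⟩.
-0.7313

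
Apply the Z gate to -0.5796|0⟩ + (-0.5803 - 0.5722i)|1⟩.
-0.5796|0⟩ + (0.5803 + 0.5722i)|1⟩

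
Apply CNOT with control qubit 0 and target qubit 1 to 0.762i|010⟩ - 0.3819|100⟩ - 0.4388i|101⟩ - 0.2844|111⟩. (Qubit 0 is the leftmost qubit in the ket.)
0.762i|010⟩ - 0.2844|101⟩ - 0.3819|110⟩ - 0.4388i|111⟩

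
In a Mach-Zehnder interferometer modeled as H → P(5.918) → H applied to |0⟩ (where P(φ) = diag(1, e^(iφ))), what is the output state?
(0.967 - 0.1786i)|0⟩ + (0.03297 + 0.1786i)|1⟩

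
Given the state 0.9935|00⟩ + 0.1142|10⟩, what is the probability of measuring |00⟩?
0.987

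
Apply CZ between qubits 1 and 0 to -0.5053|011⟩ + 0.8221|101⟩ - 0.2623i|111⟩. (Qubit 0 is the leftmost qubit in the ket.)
-0.5053|011⟩ + 0.8221|101⟩ + 0.2623i|111⟩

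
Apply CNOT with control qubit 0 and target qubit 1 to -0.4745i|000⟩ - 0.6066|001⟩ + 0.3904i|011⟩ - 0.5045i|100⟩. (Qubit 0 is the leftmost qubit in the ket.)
-0.4745i|000⟩ - 0.6066|001⟩ + 0.3904i|011⟩ - 0.5045i|110⟩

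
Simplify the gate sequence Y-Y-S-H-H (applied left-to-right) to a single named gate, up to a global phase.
S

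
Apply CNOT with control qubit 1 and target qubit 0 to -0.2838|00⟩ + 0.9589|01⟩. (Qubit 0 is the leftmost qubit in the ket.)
-0.2838|00⟩ + 0.9589|11⟩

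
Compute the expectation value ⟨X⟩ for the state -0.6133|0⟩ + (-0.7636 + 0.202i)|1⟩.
0.9366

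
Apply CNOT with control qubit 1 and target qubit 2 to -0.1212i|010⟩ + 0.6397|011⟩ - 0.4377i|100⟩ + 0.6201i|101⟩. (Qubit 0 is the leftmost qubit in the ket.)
0.6397|010⟩ - 0.1212i|011⟩ - 0.4377i|100⟩ + 0.6201i|101⟩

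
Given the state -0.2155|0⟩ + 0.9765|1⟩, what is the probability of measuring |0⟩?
0.04644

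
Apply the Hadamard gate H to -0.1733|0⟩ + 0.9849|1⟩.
0.5739|0⟩ - 0.819|1⟩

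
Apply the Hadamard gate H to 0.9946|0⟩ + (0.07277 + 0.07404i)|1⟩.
(0.7547 + 0.05235i)|0⟩ + (0.6518 - 0.05235i)|1⟩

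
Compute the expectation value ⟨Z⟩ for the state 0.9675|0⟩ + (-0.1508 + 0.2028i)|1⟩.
0.8722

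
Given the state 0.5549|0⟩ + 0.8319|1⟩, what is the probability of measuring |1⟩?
0.6921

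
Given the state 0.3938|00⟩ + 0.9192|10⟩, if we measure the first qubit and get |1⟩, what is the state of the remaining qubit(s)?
|0⟩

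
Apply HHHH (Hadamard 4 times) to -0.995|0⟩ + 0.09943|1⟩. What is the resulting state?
-0.995|0⟩ + 0.09943|1⟩

H² = I, so an even number of Hadamards cancels: H^4 = I and the state is unchanged.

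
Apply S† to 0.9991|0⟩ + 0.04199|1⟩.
0.9991|0⟩ - 0.04199i|1⟩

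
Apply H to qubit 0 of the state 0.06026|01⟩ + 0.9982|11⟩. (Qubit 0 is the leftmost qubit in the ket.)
0.7484|01⟩ - 0.6632|11⟩

H on qubit 0 mixes each pair of kets that differ only in qubit 0: amplitudes (a, b) of (|…0…⟩, |…1…⟩) become ((a + b)/√2, (a − b)/√2). Kets absent from the input have amplitude 0.
(|01⟩, |11⟩): (a, b) = (0.06026, 0.9982) → (0.7484, -0.6632)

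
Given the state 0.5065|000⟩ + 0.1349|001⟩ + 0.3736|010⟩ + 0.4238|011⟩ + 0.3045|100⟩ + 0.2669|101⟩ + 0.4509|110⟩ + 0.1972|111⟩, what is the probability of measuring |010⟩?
0.1396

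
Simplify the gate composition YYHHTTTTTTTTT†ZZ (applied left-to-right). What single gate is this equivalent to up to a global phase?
T†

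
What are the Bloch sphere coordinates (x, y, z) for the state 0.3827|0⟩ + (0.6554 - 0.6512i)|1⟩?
(0.5016, -0.4984, -0.7072)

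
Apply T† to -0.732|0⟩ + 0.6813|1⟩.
-0.732|0⟩ + (0.4818 - 0.4818i)|1⟩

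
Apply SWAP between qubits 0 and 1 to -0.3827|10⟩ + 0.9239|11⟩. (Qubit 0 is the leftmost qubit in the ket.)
-0.3827|01⟩ + 0.9239|11⟩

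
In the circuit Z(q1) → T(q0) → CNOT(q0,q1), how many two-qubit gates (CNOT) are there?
1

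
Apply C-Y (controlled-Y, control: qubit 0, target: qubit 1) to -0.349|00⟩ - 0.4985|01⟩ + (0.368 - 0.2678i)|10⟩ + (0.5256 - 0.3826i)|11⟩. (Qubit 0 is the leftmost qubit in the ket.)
-0.349|00⟩ - 0.4985|01⟩ + (-0.3826 - 0.5256i)|10⟩ + (0.2678 + 0.368i)|11⟩

C-Y leaves the control-|0⟩ kets |00⟩, |01⟩ unchanged and applies Y to qubit 1 on the control-|1⟩ pair (|10⟩, |11⟩).
Y = [[0, -i], [i, 0]].
With a = amp(|10⟩) = (0.368 - 0.2678i) and b = amp(|11⟩) = (0.5256 - 0.3826i):
new amp(|10⟩) = (-i)·b = (-0.3826 - 0.5256i)
new amp(|11⟩) = (i)·a = (0.2678 + 0.368i)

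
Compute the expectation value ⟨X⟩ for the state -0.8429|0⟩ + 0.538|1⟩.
-0.907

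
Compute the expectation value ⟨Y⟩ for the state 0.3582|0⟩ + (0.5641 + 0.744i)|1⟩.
0.533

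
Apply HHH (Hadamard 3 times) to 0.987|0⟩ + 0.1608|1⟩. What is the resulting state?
0.8116|0⟩ + 0.5842|1⟩

H² = I, so H^3 = H: a single Hadamard. With (a, b) = (0.987, 0.1608), H gives ((a + b)/√2, (a − b)/√2) = (0.8116, 0.5842).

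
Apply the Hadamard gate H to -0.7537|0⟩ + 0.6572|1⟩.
-0.06824|0⟩ - 0.9977|1⟩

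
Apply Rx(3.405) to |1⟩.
-0.9913i|0⟩ - 0.1313|1⟩

Rx(3.405) = [[cos(θ/2), −i·sin(θ/2)], [−i·sin(θ/2), cos(θ/2)]]; θ = 3.405, cos(θ/2) ≈ -0.131323, sin(θ/2) ≈ 0.99134.
With a = amp(|0⟩) = 0 and b = amp(|1⟩) = 1:
new amp(|0⟩) = (-0.131323)·a + (-0.99134i)·b = -0.9913i
new amp(|1⟩) = (-0.99134i)·a + (-0.131323)·b = -0.1313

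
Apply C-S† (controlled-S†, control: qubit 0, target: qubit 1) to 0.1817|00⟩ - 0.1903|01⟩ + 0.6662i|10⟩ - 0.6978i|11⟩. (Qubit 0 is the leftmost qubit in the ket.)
0.1817|00⟩ - 0.1903|01⟩ + 0.6662i|10⟩ - 0.6978|11⟩

C-S† leaves the control-|0⟩ kets |00⟩, |01⟩ unchanged and applies S† to qubit 1 on the control-|1⟩ pair (|10⟩, |11⟩).
S† = [[1, 0], [0, -i]].
With a = amp(|10⟩) = 0.6662i and b = amp(|11⟩) = -0.6978i:
new amp(|10⟩) = (1)·a = 0.6662i
new amp(|11⟩) = (-i)·b = -0.6978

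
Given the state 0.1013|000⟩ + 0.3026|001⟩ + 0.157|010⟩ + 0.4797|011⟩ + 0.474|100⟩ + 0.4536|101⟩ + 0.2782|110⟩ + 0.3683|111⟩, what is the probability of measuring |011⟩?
0.2301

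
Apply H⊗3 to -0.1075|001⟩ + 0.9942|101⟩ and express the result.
0.3135|000⟩ - 0.3135|001⟩ + 0.3135|010⟩ - 0.3135|011⟩ - 0.3895|100⟩ + 0.3895|101⟩ - 0.3895|110⟩ + 0.3895|111⟩

H⊗3 gives amp(|y⟩) = (1/2√2) Σ_x (−1)^(x·y) amp(|x⟩), where x·y is the number of positions in which both x and y have a 1.
|000⟩: (-0.1075 + 0.9942)/(2√2) = 0.3135
|001⟩: (0.1075 - 0.9942)/(2√2) = -0.3135
|010⟩: (-0.1075 + 0.9942)/(2√2) = 0.3135
|011⟩: (0.1075 - 0.9942)/(2√2) = -0.3135
|100⟩: (-0.1075 - 0.9942)/(2√2) = -0.3895
|101⟩: (0.1075 + 0.9942)/(2√2) = 0.3895
|110⟩: (-0.1075 - 0.9942)/(2√2) = -0.3895
|111⟩: (0.1075 + 0.9942)/(2√2) = 0.3895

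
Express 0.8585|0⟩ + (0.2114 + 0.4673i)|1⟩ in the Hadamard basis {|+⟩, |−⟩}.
(0.7565 + 0.3304i)|+⟩ + (0.4576 - 0.3304i)|−⟩

With |ψ⟩ = α|0⟩ + β|1⟩, the Hadamard-basis coefficients are ⟨+|ψ⟩ = (α + β)/√2 and ⟨−|ψ⟩ = (α − β)/√2.
Here α = 0.8585, β = (0.2114 + 0.4673i): (α + β)/√2 = (0.7565 + 0.3304i), (α − β)/√2 = (0.4576 - 0.3304i).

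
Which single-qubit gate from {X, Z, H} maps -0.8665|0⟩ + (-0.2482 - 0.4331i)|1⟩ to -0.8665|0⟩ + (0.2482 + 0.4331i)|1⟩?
Z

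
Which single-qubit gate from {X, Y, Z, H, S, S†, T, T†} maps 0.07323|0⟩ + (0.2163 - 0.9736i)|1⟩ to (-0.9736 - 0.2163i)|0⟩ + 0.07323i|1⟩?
Y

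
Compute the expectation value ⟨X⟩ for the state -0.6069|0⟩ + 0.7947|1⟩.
-0.9646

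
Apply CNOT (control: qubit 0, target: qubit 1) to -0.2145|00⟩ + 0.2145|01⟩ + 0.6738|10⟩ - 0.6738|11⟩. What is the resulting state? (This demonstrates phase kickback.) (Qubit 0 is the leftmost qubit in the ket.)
-0.2145|00⟩ + 0.2145|01⟩ - 0.6738|10⟩ + 0.6738|11⟩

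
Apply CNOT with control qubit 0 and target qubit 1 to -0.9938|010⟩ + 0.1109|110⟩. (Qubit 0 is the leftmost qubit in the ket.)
-0.9938|010⟩ + 0.1109|100⟩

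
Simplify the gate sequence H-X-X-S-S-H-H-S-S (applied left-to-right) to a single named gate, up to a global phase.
H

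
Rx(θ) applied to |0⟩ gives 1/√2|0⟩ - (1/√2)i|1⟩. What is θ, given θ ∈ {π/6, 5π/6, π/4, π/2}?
π/2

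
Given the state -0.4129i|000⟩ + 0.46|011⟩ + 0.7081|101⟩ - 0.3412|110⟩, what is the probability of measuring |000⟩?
0.1705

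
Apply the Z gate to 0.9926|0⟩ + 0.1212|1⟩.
0.9926|0⟩ - 0.1212|1⟩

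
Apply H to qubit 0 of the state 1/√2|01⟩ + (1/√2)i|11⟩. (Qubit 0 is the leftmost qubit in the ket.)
(1/2 + (1/2)i)|01⟩ + (1/2 - (1/2)i)|11⟩

H on qubit 0 mixes each pair of kets that differ only in qubit 0: amplitudes (a, b) of (|…0…⟩, |…1…⟩) become ((a + b)/√2, (a − b)/√2). Kets absent from the input have amplitude 0.
(|01⟩, |11⟩): (a, b) = (1/√2, (1/√2)i) → ((1/2 + (1/2)i), (1/2 - (1/2)i))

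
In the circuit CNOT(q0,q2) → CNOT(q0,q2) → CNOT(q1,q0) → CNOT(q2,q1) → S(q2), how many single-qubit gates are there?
1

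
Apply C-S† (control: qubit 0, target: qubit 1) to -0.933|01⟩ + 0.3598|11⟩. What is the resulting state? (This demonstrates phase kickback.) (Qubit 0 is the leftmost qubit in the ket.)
-0.933|01⟩ - 0.3598i|11⟩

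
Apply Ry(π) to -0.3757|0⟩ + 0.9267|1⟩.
-0.9267|0⟩ - 0.3757|1⟩

Ry(π) = [[cos(θ/2), −sin(θ/2)], [sin(θ/2), cos(θ/2)]]; θ = π, cos(θ/2) ≈ 0, sin(θ/2) ≈ 1.
With a = amp(|0⟩) = -0.3757 and b = amp(|1⟩) = 0.9267:
new amp(|0⟩) = (-1)·b = -0.9267
new amp(|1⟩) = (1)·a = -0.3757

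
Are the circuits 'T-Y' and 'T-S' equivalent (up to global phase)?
No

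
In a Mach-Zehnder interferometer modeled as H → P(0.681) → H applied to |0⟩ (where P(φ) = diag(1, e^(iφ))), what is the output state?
(0.8885 + 0.3148i)|0⟩ + (0.1115 - 0.3148i)|1⟩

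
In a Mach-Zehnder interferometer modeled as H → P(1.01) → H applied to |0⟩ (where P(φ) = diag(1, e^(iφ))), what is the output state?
(0.7659 + 0.4234i)|0⟩ + (0.2341 - 0.4234i)|1⟩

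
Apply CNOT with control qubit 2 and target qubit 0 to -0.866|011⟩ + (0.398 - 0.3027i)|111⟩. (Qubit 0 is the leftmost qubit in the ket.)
(0.398 - 0.3027i)|011⟩ - 0.866|111⟩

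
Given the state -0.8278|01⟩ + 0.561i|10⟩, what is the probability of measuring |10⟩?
0.3147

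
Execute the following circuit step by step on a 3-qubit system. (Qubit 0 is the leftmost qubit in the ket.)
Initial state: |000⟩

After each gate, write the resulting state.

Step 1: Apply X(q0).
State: |100⟩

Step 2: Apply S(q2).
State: |100⟩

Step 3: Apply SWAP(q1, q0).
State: |010⟩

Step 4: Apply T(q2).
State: |010⟩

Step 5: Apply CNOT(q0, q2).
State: |010⟩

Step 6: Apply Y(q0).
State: i|110⟩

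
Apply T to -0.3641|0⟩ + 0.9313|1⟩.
-0.3641|0⟩ + (0.6585 + 0.6585i)|1⟩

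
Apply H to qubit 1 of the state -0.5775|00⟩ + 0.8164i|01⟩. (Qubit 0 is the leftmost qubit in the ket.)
(-0.4084 + 0.5773i)|00⟩ + (-0.4084 - 0.5773i)|01⟩

H on qubit 1 mixes each pair of kets that differ only in qubit 1: amplitudes (a, b) of (|…0…⟩, |…1…⟩) become ((a + b)/√2, (a − b)/√2). Kets absent from the input have amplitude 0.
(|00⟩, |01⟩): (a, b) = (-0.5775, 0.8164i) → ((-0.4084 + 0.5773i), (-0.4084 - 0.5773i))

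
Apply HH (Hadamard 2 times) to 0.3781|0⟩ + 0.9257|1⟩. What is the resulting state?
0.3781|0⟩ + 0.9257|1⟩

H² = I, so an even number of Hadamards cancels: H^2 = I and the state is unchanged.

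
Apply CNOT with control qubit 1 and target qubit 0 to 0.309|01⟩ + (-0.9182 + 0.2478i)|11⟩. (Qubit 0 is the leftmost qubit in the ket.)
(-0.9182 + 0.2478i)|01⟩ + 0.309|11⟩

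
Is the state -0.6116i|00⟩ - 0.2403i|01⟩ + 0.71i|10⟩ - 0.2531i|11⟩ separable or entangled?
Entangled

Writing the state as a|00⟩ + b|01⟩ + c|10⟩ + d|11⟩, it is a product state iff ad − bc = 0.
Here (a, b, c, d) = (-0.6116i, -0.2403i, 0.71i, -0.2531i): ad − bc = (-0.6116i)(-0.2531i) − (-0.2403i)(0.71i) = -0.3254 ≠ 0, so the state is entangled.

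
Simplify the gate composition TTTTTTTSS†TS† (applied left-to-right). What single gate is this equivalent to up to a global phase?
S†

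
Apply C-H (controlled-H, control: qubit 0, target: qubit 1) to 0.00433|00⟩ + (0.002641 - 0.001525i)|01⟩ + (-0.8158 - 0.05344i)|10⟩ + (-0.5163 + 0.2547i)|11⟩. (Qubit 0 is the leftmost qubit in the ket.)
0.00433|00⟩ + (0.002641 - 0.001525i)|01⟩ + (-0.9419 + 0.1423i)|10⟩ + (-0.2118 - 0.2179i)|11⟩

C-H leaves the control-|0⟩ kets |00⟩, |01⟩ unchanged and applies H to qubit 1 on the control-|1⟩ pair (|10⟩, |11⟩).
H = [[1/√2, 1/√2], [1/√2, -1/√2]].
With a = amp(|10⟩) = (-0.8158 - 0.05344i) and b = amp(|11⟩) = (-0.5163 + 0.2547i):
new amp(|10⟩) = (1/√2)·a + (1/√2)·b = (-0.9419 + 0.1423i)
new amp(|11⟩) = (1/√2)·a + (-1/√2)·b = (-0.2118 - 0.2179i)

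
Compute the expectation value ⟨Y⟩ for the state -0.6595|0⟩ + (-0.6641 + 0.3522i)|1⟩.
-0.4646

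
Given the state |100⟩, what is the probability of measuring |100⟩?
1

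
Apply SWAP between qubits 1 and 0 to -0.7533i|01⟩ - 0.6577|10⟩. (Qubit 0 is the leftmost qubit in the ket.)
-0.6577|01⟩ - 0.7533i|10⟩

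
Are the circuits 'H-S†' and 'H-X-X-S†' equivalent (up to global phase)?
Yes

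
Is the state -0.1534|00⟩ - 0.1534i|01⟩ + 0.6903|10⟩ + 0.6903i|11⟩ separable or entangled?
Separable

Writing the state as a|00⟩ + b|01⟩ + c|10⟩ + d|11⟩, it is a product state iff ad − bc = 0.
Here (a, b, c, d) = (-0.1534, -0.1534i, 0.6903, 0.6903i): ad − bc = (-0.1534)(0.6903i) − (-0.1534i)(0.6903) = 0, so the state is separable.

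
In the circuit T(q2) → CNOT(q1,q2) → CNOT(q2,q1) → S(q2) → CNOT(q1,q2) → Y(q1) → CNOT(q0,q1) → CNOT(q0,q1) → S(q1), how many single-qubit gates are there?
4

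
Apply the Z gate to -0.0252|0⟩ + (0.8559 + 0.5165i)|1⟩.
-0.0252|0⟩ + (-0.8559 - 0.5165i)|1⟩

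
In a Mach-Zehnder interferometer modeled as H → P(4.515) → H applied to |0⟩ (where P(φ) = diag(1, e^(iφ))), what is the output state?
(0.4019 - 0.4903i)|0⟩ + (0.5981 + 0.4903i)|1⟩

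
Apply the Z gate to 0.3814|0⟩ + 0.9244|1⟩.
0.3814|0⟩ - 0.9244|1⟩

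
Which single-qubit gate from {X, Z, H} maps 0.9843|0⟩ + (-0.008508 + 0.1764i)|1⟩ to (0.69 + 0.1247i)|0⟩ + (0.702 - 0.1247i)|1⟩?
H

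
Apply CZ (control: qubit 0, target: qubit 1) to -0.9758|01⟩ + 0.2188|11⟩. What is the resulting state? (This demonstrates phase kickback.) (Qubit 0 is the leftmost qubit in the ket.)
-0.9758|01⟩ - 0.2188|11⟩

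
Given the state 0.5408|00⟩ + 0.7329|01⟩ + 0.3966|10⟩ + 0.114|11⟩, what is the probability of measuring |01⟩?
0.5371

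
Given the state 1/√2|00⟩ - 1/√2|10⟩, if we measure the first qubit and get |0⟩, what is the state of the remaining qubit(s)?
|0⟩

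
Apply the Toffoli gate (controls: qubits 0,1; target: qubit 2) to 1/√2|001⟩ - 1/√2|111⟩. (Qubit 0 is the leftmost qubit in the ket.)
1/√2|001⟩ - 1/√2|110⟩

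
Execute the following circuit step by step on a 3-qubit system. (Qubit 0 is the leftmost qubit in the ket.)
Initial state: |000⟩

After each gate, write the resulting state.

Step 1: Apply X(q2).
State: |001⟩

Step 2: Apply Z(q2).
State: -|001⟩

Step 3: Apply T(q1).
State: -|001⟩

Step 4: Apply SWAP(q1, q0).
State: -|001⟩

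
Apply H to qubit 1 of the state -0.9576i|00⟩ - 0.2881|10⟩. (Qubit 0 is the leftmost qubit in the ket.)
-0.6771i|00⟩ - 0.6771i|01⟩ - 0.2037|10⟩ - 0.2037|11⟩

H on qubit 1 mixes each pair of kets that differ only in qubit 1: amplitudes (a, b) of (|…0…⟩, |…1…⟩) become ((a + b)/√2, (a − b)/√2). Kets absent from the input have amplitude 0.
(|00⟩, |01⟩): (a, b) = (-0.9576i, 0) → (-0.6771i, -0.6771i)
(|10⟩, |11⟩): (a, b) = (-0.2881, 0) → (-0.2037, -0.2037)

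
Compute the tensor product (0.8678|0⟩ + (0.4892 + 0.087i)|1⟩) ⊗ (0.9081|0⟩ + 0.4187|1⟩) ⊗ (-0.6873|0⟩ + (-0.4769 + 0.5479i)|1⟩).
-0.5416|000⟩ + (-0.3758 + 0.4318i)|001⟩ - 0.2497|010⟩ + (-0.1733 + 0.1991i)|011⟩ + (-0.3053 - 0.0543i)|100⟩ + (-0.2551 + 0.2057i)|101⟩ + (-0.1408 - 0.02504i)|110⟩ + (-0.1176 + 0.09485i)|111⟩

amp(|b₁b₂…⟩) = product of the factor amplitudes for bits b₁, b₂, …; only kets whose every factor amplitude is nonzero survive.
|000⟩: (0.8678)(0.9081)(-0.6873) = -0.5416
|001⟩: (0.8678)(0.9081)(-0.4769 + 0.5479i) = (-0.3758 + 0.4318i)
|010⟩: (0.8678)(0.4187)(-0.6873) = -0.2497
|011⟩: (0.8678)(0.4187)(-0.4769 + 0.5479i) = (-0.1733 + 0.1991i)
|100⟩: (0.4892 + 0.087i)(0.9081)(-0.6873) = (-0.3053 - 0.0543i)
|101⟩: (0.4892 + 0.087i)(0.9081)(-0.4769 + 0.5479i) = (-0.2551 + 0.2057i)
|110⟩: (0.4892 + 0.087i)(0.4187)(-0.6873) = (-0.1408 - 0.02504i)
|111⟩: (0.4892 + 0.087i)(0.4187)(-0.4769 + 0.5479i) = (-0.1176 + 0.09485i)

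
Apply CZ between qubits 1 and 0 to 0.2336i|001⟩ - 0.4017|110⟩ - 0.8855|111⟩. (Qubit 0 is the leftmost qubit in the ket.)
0.2336i|001⟩ + 0.4017|110⟩ + 0.8855|111⟩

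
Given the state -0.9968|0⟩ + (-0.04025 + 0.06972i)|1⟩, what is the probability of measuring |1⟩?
0.006481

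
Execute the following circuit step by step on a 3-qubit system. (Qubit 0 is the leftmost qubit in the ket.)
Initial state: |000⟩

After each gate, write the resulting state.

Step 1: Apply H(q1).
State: 1/√2|000⟩ + 1/√2|010⟩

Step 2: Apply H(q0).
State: 1/2|000⟩ + 1/2|010⟩ + 1/2|100⟩ + 1/2|110⟩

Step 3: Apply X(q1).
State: 1/2|000⟩ + 1/2|010⟩ + 1/2|100⟩ + 1/2|110⟩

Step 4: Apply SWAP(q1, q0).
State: 1/2|000⟩ + 1/2|010⟩ + 1/2|100⟩ + 1/2|110⟩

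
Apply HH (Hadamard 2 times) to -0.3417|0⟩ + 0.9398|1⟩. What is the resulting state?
-0.3417|0⟩ + 0.9398|1⟩

H² = I, so an even number of Hadamards cancels: H^2 = I and the state is unchanged.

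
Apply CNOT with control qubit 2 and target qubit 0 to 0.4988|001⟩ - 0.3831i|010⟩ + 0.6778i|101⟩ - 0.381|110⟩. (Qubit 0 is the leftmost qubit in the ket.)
0.6778i|001⟩ - 0.3831i|010⟩ + 0.4988|101⟩ - 0.381|110⟩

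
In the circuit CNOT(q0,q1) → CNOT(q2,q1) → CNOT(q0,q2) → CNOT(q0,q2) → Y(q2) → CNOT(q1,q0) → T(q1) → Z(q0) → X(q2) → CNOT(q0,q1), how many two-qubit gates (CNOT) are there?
6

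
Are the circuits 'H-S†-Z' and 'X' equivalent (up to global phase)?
No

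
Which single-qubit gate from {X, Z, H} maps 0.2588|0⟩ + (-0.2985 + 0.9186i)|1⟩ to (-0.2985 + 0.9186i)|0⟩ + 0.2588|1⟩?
X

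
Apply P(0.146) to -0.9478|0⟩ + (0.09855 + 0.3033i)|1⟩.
-0.9478|0⟩ + (0.05338 + 0.3144i)|1⟩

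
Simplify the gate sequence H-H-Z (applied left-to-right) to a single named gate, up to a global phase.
Z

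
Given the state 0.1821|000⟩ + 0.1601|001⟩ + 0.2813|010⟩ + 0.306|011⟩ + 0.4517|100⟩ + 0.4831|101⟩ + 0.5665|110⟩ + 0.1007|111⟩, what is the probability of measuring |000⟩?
0.03316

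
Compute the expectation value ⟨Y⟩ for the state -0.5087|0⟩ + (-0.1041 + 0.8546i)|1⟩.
-0.8695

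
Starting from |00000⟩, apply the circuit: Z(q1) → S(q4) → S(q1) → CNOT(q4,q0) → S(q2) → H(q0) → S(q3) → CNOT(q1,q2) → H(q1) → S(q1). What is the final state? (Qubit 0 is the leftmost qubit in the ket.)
1/2|00000⟩ + (1/2)i|01000⟩ + 1/2|10000⟩ + (1/2)i|11000⟩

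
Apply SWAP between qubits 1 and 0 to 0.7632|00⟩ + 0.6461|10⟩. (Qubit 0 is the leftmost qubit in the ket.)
0.7632|00⟩ + 0.6461|01⟩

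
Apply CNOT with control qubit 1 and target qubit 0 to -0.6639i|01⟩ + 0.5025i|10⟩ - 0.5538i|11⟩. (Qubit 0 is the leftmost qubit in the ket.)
-0.5538i|01⟩ + 0.5025i|10⟩ - 0.6639i|11⟩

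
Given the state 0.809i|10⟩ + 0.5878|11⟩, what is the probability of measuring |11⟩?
0.3455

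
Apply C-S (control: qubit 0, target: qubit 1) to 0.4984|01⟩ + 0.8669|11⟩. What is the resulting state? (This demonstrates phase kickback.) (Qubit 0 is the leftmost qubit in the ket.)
0.4984|01⟩ + 0.8669i|11⟩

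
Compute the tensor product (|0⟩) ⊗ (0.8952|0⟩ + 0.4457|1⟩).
0.8952|00⟩ + 0.4457|01⟩

amp(|b₁b₂…⟩) = product of the factor amplitudes for bits b₁, b₂, …; only kets whose every factor amplitude is nonzero survive.
|00⟩: (1)(0.8952) = 0.8952
|01⟩: (1)(0.4457) = 0.4457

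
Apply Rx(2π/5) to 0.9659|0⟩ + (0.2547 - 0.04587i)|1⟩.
(0.7545 - 0.1497i)|0⟩ + (0.2061 - 0.6049i)|1⟩

Rx(2π/5) = [[cos(θ/2), −i·sin(θ/2)], [−i·sin(θ/2), cos(θ/2)]]; θ = 2π/5, cos(θ/2) ≈ 0.809017, sin(θ/2) ≈ 0.587785.
With a = amp(|0⟩) = 0.9659 and b = amp(|1⟩) = (0.2547 - 0.04587i):
new amp(|0⟩) = (0.809017)·a + (-0.587785i)·b = (0.7545 - 0.1497i)
new amp(|1⟩) = (-0.587785i)·a + (0.809017)·b = (0.2061 - 0.6049i)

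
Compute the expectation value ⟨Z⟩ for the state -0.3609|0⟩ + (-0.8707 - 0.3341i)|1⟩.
-0.7395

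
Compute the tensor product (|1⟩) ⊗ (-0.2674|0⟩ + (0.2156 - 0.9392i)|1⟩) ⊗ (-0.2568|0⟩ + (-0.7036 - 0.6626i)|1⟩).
0.06867|100⟩ + (0.1881 + 0.1772i)|101⟩ + (-0.05537 + 0.2412i)|110⟩ + (-0.774 + 0.518i)|111⟩

amp(|b₁b₂…⟩) = product of the factor amplitudes for bits b₁, b₂, …; only kets whose every factor amplitude is nonzero survive.
|100⟩: (1)(-0.2674)(-0.2568) = 0.06867
|101⟩: (1)(-0.2674)(-0.7036 - 0.6626i) = (0.1881 + 0.1772i)
|110⟩: (1)(0.2156 - 0.9392i)(-0.2568) = (-0.05537 + 0.2412i)
|111⟩: (1)(0.2156 - 0.9392i)(-0.7036 - 0.6626i) = (-0.774 + 0.518i)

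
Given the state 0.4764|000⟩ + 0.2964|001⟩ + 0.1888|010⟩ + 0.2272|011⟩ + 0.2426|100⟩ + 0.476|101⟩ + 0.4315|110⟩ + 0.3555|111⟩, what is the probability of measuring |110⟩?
0.1862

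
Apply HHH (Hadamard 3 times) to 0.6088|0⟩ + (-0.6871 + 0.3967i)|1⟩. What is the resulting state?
(-0.05537 + 0.2805i)|0⟩ + (0.9163 - 0.2805i)|1⟩

H² = I, so H^3 = H: a single Hadamard. With (a, b) = (0.6088, (-0.6871 + 0.3967i)), H gives ((a + b)/√2, (a − b)/√2) = ((-0.05537 + 0.2805i), (0.9163 - 0.2805i)).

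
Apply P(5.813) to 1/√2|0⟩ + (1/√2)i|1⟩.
1/√2|0⟩ + (0.3204 + 0.6304i)|1⟩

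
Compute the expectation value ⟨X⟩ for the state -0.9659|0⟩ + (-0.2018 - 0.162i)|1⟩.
0.3898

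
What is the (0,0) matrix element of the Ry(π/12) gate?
0.9914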